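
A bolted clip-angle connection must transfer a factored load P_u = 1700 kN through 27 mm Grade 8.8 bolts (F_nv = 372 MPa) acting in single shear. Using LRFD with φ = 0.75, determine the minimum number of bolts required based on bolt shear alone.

A_b = π·27²/4 = 572.6 mm².
Per-bolt design strength φR_n = 0.75 × 372 × 572.6 × 1 / 1000 = 159.7 kN.
n ≥ 1700 / 159.7 = 10.64 → use 11 bolts.

11 bolts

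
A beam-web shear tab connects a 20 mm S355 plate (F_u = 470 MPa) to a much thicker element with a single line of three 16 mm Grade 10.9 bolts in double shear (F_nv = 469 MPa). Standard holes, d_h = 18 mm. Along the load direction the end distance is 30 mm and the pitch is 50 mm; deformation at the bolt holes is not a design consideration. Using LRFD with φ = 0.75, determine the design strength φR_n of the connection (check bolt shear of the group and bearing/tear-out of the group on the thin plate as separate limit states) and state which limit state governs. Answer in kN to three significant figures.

Bolt shear: A_b = π·16²/4 = 201.1 mm²; R_n = 469 × 201.1 × 3 × 2 / 1000 = 565.8 kN → 0.75 × 565.8 = 424 kN.
Bearing (1.5 l_c t F_u ≤ 3.0 d t F_u): upper limit = 3.0·16·20·470 / 1000 = 451.2 kN.
  Edge l_c = 30 − 18/2 = 21 → r_n = 296.1 kN; interior l_c = 50 − 18 = 32 → r_n = 451.2 kN.
  R_n,bearing = 1·296.1 + 2·451.2 = 1198 kN → 0.75 × 1198 = 899 kN.
Bolt shear governs: 424 kN.

424 kN (bolt shear governs)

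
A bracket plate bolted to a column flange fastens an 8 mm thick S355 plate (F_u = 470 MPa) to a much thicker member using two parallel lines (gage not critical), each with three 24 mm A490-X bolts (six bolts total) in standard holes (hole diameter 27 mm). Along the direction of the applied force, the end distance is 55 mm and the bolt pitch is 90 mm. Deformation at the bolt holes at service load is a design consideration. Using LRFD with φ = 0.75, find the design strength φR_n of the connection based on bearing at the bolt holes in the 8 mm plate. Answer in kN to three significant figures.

Per bolt r_n = 1.2 l_c t F_u ≤ 2.4 d t F_u; upper limit = 2.4 × 24 × 8 × 470 / 1000 = 216.6 kN.
Edge bolt: l_c = 55 − 27/2 = 41.5 mm → 1.2 × 41.5 × 8 × 470 / 1000 = 187.2 → r_n = 187.2 kN.
Interior bolts: l_c = 90 − 27 = 63 mm → 1.2 × 63 × 8 × 470 / 1000 = 284.3 → r_n = 216.6 kN.
R_n = 2 × 187.2 + 4 × 216.6 = 1241 kN.
Design strength φR_n = 0.75 × 1241 = 931 kN.

931 kN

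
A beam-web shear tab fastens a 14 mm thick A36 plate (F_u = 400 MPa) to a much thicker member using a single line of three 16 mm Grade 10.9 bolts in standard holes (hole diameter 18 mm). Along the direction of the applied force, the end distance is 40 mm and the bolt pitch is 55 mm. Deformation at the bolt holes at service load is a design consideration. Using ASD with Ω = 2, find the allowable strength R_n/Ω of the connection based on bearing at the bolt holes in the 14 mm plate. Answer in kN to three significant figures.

Per bolt r_n = 1.2 l_c t F_u ≤ 2.4 d t F_u; upper limit = 2.4 × 16 × 14 × 400 / 1000 = 215 kN.
Edge bolt: l_c = 40 − 18/2 = 31 mm → 1.2 × 31 × 14 × 400 / 1000 = 208.3 → r_n = 208.3 kN.
Interior bolts: l_c = 55 − 18 = 37 mm → 1.2 × 37 × 14 × 400 / 1000 = 248.6 → r_n = 215 kN.
R_n = 1 × 208.3 + 2 × 215 = 638.4 kN.
Allowable strength R_n/Ω = 638.4 / 2 = 319 kN.

319 kN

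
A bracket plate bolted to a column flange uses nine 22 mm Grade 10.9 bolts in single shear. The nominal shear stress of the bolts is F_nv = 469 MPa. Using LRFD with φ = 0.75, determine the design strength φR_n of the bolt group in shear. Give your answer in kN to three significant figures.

A_b = π × 22² / 4 = 380.1 mm².
R_n = F_nv · A_b · n · n_s = 469 × 380.1 × 9 × 1 / 1000 = 1605 kN.
Design strength φR_n = 0.75 × 1605 = 1200 kN.

1200 kN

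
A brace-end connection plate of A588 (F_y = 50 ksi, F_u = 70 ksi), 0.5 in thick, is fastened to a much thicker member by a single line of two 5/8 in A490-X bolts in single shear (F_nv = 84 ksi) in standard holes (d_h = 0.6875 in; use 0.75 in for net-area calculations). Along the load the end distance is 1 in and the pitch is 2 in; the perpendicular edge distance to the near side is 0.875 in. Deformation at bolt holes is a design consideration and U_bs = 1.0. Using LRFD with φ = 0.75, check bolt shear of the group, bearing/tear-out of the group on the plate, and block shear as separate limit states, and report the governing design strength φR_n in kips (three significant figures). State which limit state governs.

Bolt shear: A_b = π·0.625²/4 = 0.3068 in²; R_n = 84 × 0.3068 × 2 × 1 = 51.54 kips → 0.75 × 51.54 = 38.7 kips.
Bearing: edge l_c = 0.6562, r_n = 27.56 kips; interior l_c = 1.312, r_n = 52.5 kips; R_n = 27.56 + 1·52.5 = 80.06 kips → 60 kips.
Block shear: A_gv = 1.5, A_nv = 0.9375, A_nt = 0.25 in²; R_n = min(0.6F_uA_nv, 0.6F_yA_gv) + U_bs·F_u·A_nt = 56.88 kips → 42.7 kips.
Bolt shear governs: 38.7 kips.

38.7 kips (bolt shear governs)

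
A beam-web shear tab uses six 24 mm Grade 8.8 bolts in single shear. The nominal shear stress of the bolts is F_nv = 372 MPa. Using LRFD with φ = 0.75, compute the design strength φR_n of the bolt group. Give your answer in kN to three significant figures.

757 kN

A_b = π × 24² / 4 = 452.4 mm².
R_n = F_nv · A_b · n · n_s = 372 × 452.4 × 6 × 1 / 1000 = 1010 kN.
Design strength φR_n = 0.75 × 1010 = 757 kN.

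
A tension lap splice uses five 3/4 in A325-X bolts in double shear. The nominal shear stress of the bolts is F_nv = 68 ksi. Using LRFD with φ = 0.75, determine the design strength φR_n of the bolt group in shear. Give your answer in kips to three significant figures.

225 kips

A_b = π × 0.75² / 4 = 0.4418 in².
R_n = F_nv · A_b · n · n_s = 68 × 0.4418 × 5 × 2 = 300.4 kips.
Design strength φR_n = 0.75 × 300.4 = 225 kips.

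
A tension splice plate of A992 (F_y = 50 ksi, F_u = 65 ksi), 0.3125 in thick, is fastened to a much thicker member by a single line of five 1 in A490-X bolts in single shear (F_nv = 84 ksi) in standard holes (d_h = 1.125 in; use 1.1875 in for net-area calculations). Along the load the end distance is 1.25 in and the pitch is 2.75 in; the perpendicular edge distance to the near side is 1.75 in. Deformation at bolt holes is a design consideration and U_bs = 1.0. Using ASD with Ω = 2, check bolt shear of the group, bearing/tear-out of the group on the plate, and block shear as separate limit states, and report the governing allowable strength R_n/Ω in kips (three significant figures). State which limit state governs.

53.8 kips (block shear governs)

Bolt shear: A_b = π·1²/4 = 0.7854 in²; R_n = 84 × 0.7854 × 5 × 1 = 329.9 kips → 329.9 / 2 = 165 kips.
Bearing: edge l_c = 0.6875, r_n = 16.76 kips; interior l_c = 1.625, r_n = 39.61 kips; R_n = 16.76 + 4·39.61 = 175.2 kips → 87.6 kips.
Block shear: A_gv = 3.828, A_nv = 2.158, A_nt = 0.3613 in²; R_n = min(0.6F_uA_nv, 0.6F_yA_gv) + U_bs·F_u·A_nt = 107.7 kips → 53.8 kips.
Block shear governs: 53.8 kips.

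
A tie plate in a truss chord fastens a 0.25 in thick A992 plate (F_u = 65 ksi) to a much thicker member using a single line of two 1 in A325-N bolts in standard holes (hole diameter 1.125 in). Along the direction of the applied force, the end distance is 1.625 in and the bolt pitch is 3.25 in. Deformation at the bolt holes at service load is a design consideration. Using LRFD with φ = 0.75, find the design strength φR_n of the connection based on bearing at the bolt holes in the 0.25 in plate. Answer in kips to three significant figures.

Per bolt r_n = 1.2 l_c t F_u ≤ 2.4 d t F_u; upper limit = 2.4 × 1 × 0.25 × 65 = 39 kips.
Edge bolt: l_c = 1.625 − 1.125/2 = 1.062 in → 1.2 × 1.062 × 0.25 × 65 = 20.72 → r_n = 20.72 kips.
Interior bolts: l_c = 3.25 − 1.125 = 2.125 in → 1.2 × 2.125 × 0.25 × 65 = 41.44 → r_n = 39 kips.
R_n = 1 × 20.72 + 1 × 39 = 59.72 kips.
Design strength φR_n = 0.75 × 59.72 = 44.8 kips.

44.8 kips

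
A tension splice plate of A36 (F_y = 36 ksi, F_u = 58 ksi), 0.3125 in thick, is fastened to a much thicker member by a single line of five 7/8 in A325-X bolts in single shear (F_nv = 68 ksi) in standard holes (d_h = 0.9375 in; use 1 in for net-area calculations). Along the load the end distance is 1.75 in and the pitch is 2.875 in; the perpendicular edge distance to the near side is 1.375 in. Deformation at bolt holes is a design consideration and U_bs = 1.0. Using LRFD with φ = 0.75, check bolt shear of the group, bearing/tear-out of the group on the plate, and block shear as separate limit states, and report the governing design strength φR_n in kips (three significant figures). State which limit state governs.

Bolt shear: A_b = π·0.875²/4 = 0.6013 in²; R_n = 68 × 0.6013 × 5 × 1 = 204.4 kips → 0.75 × 204.4 = 153 kips.
Bearing: edge l_c = 1.281, r_n = 27.87 kips; interior l_c = 1.938, r_n = 38.06 kips; R_n = 27.87 + 4·38.06 = 180.1 kips → 135 kips.
Block shear: A_gv = 4.141, A_nv = 2.734, A_nt = 0.2734 in²; R_n = min(0.6F_uA_nv, 0.6F_yA_gv) + U_bs·F_u·A_nt = 105.3 kips → 79 kips.
Block shear governs: 79 kips.

79 kips (block shear governs)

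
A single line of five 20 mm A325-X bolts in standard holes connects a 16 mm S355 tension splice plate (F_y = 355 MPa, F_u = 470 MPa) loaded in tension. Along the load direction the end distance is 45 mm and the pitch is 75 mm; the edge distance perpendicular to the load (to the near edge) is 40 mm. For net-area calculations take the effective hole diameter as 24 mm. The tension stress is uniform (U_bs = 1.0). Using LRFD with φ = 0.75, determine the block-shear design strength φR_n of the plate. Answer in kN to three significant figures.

Shear plane L_v = 45 + 4·75 = 345 mm; A_gv = 345 × 16 = 5520 mm².
A_nv = (345 − 4.5·24) × 16 = 3792 mm².
A_nt = (40 − 0.5·24) × 16 = 448 mm².
0.6 F_u A_nv = 1069 kN; 0.6 F_y A_gv = 1176 kN → shear rupture governs the shear term.
R_n = 1069 + 1.0 × 470 × 448 / 1000 = 1280 kN.
Design strength φR_n = 0.75 × 1280 = 960 kN.

960 kN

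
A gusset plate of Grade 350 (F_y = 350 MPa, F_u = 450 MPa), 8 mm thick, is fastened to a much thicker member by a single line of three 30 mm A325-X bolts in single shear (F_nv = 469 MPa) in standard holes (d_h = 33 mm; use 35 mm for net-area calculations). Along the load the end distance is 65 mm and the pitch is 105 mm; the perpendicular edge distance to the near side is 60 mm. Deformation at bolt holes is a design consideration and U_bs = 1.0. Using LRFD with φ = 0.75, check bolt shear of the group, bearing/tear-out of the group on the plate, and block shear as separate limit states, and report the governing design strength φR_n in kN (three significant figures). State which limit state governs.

418 kN (block shear governs)

Bolt shear: A_b = π·30²/4 = 706.9 mm²; R_n = 469 × 706.9 × 3 × 1 / 1000 = 994.5 kN → 0.75 × 994.5 = 746 kN.
Bearing: edge l_c = 48.5, r_n = 209.5 kN; interior l_c = 72, r_n = 259.2 kN; R_n = 209.5 + 2·259.2 = 727.9 kN → 546 kN.
Block shear: A_gv = 2200, A_nv = 1500, A_nt = 340 mm²; R_n = min(0.6F_uA_nv, 0.6F_yA_gv) + U_bs·F_u·A_nt = 558 kN → 418 kN.
Block shear governs: 418 kN.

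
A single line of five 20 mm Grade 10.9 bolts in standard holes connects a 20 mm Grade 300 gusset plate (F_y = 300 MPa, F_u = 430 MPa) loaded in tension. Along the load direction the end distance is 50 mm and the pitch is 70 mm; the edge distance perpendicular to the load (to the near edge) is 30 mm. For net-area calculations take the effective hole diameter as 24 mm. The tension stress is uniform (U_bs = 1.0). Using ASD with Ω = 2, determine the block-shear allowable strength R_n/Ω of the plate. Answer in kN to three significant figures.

Shear plane L_v = 50 + 4·70 = 330 mm; A_gv = 330 × 20 = 6600 mm².
A_nv = (330 − 4.5·24) × 20 = 4440 mm².
A_nt = (30 − 0.5·24) × 20 = 360 mm².
0.6 F_u A_nv = 1146 kN; 0.6 F_y A_gv = 1188 kN → shear rupture governs the shear term.
R_n = 1146 + 1.0 × 430 × 360 / 1000 = 1300 kN.
Allowable strength R_n/Ω = 1300 / 2 = 650 kN.

650 kN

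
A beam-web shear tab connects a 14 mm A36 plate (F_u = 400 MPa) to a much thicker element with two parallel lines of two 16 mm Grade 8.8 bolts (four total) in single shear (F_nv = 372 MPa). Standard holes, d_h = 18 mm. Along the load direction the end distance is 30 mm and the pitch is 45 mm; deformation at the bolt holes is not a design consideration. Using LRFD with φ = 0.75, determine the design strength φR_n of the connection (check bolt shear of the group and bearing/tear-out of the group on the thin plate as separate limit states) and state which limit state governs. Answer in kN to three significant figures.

224 kN (bolt shear governs)

Bolt shear: A_b = π·16²/4 = 201.1 mm²; R_n = 372 × 201.1 × 4 × 1 / 1000 = 299.2 kN → 0.75 × 299.2 = 224 kN.
Bearing (1.5 l_c t F_u ≤ 3.0 d t F_u): upper limit = 3.0·16·14·400 / 1000 = 268.8 kN.
  Edge l_c = 30 − 18/2 = 21 → r_n = 176.4 kN; interior l_c = 45 − 18 = 27 → r_n = 226.8 kN.
  R_n,bearing = 2·176.4 + 2·226.8 = 806.4 kN → 0.75 × 806.4 = 605 kN.
Bolt shear governs: 224 kN.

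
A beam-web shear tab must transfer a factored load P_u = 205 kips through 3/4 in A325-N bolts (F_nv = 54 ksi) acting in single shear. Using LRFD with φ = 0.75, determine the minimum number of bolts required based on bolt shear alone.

12 bolts

A_b = π·0.75²/4 = 0.4418 in².
Per-bolt design strength φR_n = 0.75 × 54 × 0.4418 × 1 = 17.89 kips.
n ≥ 205 / 17.89 = 11.46 → use 12 bolts.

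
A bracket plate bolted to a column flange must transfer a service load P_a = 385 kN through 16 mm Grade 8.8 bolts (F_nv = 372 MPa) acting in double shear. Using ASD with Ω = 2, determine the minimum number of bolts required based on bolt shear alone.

6 bolts

A_b = π·16²/4 = 201.1 mm².
Per-bolt allowable strength R_n/Ω = 372 × 201.1 × 2 / 1000 / 2 = 74.8 kN.
n ≥ 385 / 74.8 = 5.147 → use 6 bolts.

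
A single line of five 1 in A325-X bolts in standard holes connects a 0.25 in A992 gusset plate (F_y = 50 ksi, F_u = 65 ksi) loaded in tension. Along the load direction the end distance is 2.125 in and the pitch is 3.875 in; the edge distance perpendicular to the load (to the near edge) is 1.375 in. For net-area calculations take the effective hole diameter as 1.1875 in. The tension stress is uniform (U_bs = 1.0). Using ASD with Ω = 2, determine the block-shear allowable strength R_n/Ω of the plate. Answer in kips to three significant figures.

Shear plane L_v = 2.125 + 4·3.875 = 17.62 in; A_gv = 17.62 × 0.25 = 4.406 in².
A_nv = (17.62 − 4.5·1.1875) × 0.25 = 3.07 in².
A_nt = (1.375 − 0.5·1.1875) × 0.25 = 0.1953 in².
0.6 F_u A_nv = 119.7 kips; 0.6 F_y A_gv = 132.2 kips → shear rupture governs the shear term.
R_n = 119.7 + 1.0 × 65 × 0.1953 = 132.4 kips.
Allowable strength R_n/Ω = 132.4 / 2 = 66.2 kips.

66.2 kips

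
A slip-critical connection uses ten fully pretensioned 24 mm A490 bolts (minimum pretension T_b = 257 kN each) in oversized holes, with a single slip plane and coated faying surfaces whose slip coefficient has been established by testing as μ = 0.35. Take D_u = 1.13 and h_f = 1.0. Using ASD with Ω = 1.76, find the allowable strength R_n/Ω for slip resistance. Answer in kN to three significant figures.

R_n = μ · D_u · h_f · T_b · n_s · n_b = 0.35 × 1.13 × 1.0 × 257 × 1 × 10 = 1016 kN.
Allowable strength R_n/Ω = 1016 / 1.76 = 578 kN.

578 kN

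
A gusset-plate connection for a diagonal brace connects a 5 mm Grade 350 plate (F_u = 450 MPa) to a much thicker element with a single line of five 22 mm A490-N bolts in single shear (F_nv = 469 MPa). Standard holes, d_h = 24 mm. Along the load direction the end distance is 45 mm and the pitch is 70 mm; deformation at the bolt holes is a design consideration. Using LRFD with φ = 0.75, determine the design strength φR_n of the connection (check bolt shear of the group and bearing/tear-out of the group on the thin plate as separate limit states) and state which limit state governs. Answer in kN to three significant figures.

423 kN (bearing governs)

Bolt shear: A_b = π·22²/4 = 380.1 mm²; R_n = 469 × 380.1 × 5 × 1 / 1000 = 891.4 kN → 0.75 × 891.4 = 669 kN.
Bearing (1.2 l_c t F_u ≤ 2.4 d t F_u): upper limit = 2.4·22·5·450 / 1000 = 118.8 kN.
  Edge l_c = 45 − 24/2 = 33 → r_n = 89.1 kN; interior l_c = 70 − 24 = 46 → r_n = 118.8 kN.
  R_n,bearing = 1·89.1 + 4·118.8 = 564.3 kN → 0.75 × 564.3 = 423 kN.
Bearing governs: 423 kN.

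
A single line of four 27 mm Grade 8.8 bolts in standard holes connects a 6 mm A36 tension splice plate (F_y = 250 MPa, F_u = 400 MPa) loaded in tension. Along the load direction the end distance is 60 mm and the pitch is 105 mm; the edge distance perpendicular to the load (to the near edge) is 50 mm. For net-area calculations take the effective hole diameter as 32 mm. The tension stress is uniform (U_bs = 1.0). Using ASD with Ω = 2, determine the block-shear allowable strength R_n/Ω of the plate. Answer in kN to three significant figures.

210 kN

Shear plane L_v = 60 + 3·105 = 375 mm; A_gv = 375 × 6 = 2250 mm².
A_nv = (375 − 3.5·32) × 6 = 1578 mm².
A_nt = (50 − 0.5·32) × 6 = 204 mm².
0.6 F_u A_nv = 378.7 kN; 0.6 F_y A_gv = 337.5 kN → shear yielding governs the shear term.
R_n = 337.5 + 1.0 × 400 × 204 / 1000 = 419.1 kN.
Allowable strength R_n/Ω = 419.1 / 2 = 210 kN.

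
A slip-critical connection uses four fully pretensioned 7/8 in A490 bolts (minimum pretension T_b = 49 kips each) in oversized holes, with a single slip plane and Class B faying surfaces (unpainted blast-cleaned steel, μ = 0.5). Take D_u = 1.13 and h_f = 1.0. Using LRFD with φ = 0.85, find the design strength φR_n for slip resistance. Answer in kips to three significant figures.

R_n = μ · D_u · h_f · T_b · n_s · n_b = 0.5 × 1.13 × 1.0 × 49 × 1 × 4 = 110.7 kips.
Design strength φR_n = 0.85 × 110.7 = 94.1 kips.

94.1 kips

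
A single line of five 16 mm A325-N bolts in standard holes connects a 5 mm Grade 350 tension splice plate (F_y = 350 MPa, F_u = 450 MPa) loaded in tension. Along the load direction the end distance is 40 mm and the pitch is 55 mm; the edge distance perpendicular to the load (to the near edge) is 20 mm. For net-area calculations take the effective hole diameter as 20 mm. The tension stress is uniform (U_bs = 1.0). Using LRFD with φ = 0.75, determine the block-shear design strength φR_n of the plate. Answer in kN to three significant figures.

Shear plane L_v = 40 + 4·55 = 260 mm; A_gv = 260 × 5 = 1300 mm².
A_nv = (260 − 4.5·20) × 5 = 850 mm².
A_nt = (20 − 0.5·20) × 5 = 50 mm².
0.6 F_u A_nv = 229.5 kN; 0.6 F_y A_gv = 273 kN → shear rupture governs the shear term.
R_n = 229.5 + 1.0 × 450 × 50 / 1000 = 252 kN.
Design strength φR_n = 0.75 × 252 = 189 kN.

189 kN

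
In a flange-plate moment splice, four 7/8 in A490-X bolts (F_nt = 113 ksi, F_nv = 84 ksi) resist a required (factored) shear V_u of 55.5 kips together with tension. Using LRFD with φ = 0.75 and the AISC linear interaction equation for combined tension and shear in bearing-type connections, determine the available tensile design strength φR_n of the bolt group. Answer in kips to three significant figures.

A_b = π·0.875²/4 = 0.6013 in²; f_rv = 55.5 / (4 × 0.6013) = 23.07 ksi.
F'_nt = 1.3 F_nt − (F_nt / φF_nv) f_rv = 1.3·113 − (113/(0.75·84))·23.07 = 105.5 ksi, capped at F_nt → F'_nt = 105.5 ksi.
R_n = F'_nt · A_b · n = 105.5 × 0.6013 × 4 = 253.8 kips.
Design strength φR_n = 0.75 × 253.8 = 190 kips.

190 kips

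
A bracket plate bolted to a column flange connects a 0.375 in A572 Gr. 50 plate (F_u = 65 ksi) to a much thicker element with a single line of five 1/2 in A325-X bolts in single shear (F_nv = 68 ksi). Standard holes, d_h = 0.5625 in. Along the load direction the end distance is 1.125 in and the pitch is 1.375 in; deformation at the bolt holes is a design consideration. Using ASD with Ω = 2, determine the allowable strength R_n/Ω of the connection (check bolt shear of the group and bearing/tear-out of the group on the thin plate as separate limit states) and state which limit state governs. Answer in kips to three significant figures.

33.4 kips (bolt shear governs)

Bolt shear: A_b = π·0.5²/4 = 0.1963 in²; R_n = 68 × 0.1963 × 5 × 1 = 66.76 kips → 66.76 / 2 = 33.4 kips.
Bearing (1.2 l_c t F_u ≤ 2.4 d t F_u): upper limit = 2.4·0.5·0.375·65 = 29.25 kips.
  Edge l_c = 1.125 − 0.5625/2 = 0.8438 → r_n = 24.68 kips; interior l_c = 1.375 − 0.5625 = 0.8125 → r_n = 23.77 kips.
  R_n,bearing = 1·24.68 + 4·23.77 = 119.7 kips → 119.7 / 2 = 59.9 kips.
Bolt shear governs: 33.4 kips.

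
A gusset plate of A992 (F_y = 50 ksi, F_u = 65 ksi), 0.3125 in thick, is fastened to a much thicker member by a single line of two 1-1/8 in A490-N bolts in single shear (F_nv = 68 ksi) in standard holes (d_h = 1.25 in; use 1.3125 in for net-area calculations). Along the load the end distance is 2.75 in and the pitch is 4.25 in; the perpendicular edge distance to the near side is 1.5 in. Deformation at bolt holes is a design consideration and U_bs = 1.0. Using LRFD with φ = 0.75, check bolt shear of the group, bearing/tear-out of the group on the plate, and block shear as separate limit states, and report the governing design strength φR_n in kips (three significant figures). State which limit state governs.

Bolt shear: A_b = π·1.125²/4 = 0.994 in²; R_n = 68 × 0.994 × 2 × 1 = 135.2 kips → 0.75 × 135.2 = 101 kips.
Bearing: edge l_c = 2.125, r_n = 51.8 kips; interior l_c = 3, r_n = 54.84 kips; R_n = 51.8 + 1·54.84 = 106.6 kips → 80 kips.
Block shear: A_gv = 2.188, A_nv = 1.572, A_nt = 0.2637 in²; R_n = min(0.6F_uA_nv, 0.6F_yA_gv) + U_bs·F_u·A_nt = 78.46 kips → 58.8 kips.
Block shear governs: 58.8 kips.

58.8 kips (block shear governs)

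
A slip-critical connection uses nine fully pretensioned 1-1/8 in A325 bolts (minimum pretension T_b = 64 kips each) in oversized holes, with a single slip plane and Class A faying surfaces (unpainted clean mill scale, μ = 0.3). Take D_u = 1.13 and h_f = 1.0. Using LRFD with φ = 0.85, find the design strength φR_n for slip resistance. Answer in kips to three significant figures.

R_n = μ · D_u · h_f · T_b · n_s · n_b = 0.3 × 1.13 × 1.0 × 64 × 1 × 9 = 195.3 kips.
Design strength φR_n = 0.85 × 195.3 = 166 kips.

166 kips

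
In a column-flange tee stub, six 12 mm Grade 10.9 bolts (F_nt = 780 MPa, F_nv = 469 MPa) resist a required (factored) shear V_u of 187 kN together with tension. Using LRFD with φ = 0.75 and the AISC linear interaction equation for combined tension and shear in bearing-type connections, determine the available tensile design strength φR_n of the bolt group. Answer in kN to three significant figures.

A_b = π·12²/4 = 113.1 mm²; f_rv = 187 × 1000 / (6 × 113.1) = 275.6 MPa.
F'_nt = 1.3 F_nt − (F_nt / φF_nv) f_rv = 1.3·780 − (780/(0.75·469))·275.6 = 402.9 MPa, capped at F_nt → F'_nt = 402.9 MPa.
R_n = F'_nt · A_b · n = 402.9 × 113.1 × 6 / 1000 = 273.4 kN.
Design strength φR_n = 0.75 × 273.4 = 205 kN.

205 kN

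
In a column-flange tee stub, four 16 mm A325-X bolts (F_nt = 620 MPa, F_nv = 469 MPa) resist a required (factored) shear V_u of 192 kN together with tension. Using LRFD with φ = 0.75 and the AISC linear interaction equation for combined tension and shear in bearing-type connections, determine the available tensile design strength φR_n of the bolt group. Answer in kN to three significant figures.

232 kN

A_b = π·16²/4 = 201.1 mm²; f_rv = 192 × 1000 / (4 × 201.1) = 238.7 MPa.
F'_nt = 1.3 F_nt − (F_nt / φF_nv) f_rv = 1.3·620 − (620/(0.75·469))·238.7 = 385.2 MPa, capped at F_nt → F'_nt = 385.2 MPa.
R_n = F'_nt · A_b · n = 385.2 × 201.1 × 4 / 1000 = 309.8 kN.
Design strength φR_n = 0.75 × 309.8 = 232 kN.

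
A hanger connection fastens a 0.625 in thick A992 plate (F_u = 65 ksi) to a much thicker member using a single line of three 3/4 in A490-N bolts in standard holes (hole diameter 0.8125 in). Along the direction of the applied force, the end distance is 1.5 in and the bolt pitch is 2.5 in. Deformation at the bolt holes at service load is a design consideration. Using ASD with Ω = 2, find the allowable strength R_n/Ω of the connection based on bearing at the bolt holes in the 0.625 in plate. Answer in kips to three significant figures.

99.8 kips

Per bolt r_n = 1.2 l_c t F_u ≤ 2.4 d t F_u; upper limit = 2.4 × 0.75 × 0.625 × 65 = 73.12 kips.
Edge bolt: l_c = 1.5 − 0.8125/2 = 1.094 in → 1.2 × 1.094 × 0.625 × 65 = 53.32 → r_n = 53.32 kips.
Interior bolts: l_c = 2.5 − 0.8125 = 1.688 in → 1.2 × 1.688 × 0.625 × 65 = 82.27 → r_n = 73.12 kips.
R_n = 1 × 53.32 + 2 × 73.12 = 199.6 kips.
Allowable strength R_n/Ω = 199.6 / 2 = 99.8 kips.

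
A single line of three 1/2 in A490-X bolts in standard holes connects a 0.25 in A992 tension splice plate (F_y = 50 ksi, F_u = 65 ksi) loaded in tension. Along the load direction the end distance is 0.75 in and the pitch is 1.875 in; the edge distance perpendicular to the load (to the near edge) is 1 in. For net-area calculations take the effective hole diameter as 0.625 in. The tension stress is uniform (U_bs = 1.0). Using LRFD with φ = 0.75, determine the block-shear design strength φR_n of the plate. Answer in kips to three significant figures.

Shear plane L_v = 0.75 + 2·1.875 = 4.5 in; A_gv = 4.5 × 0.25 = 1.125 in².
A_nv = (4.5 − 2.5·0.625) × 0.25 = 0.7344 in².
A_nt = (1 − 0.5·0.625) × 0.25 = 0.1719 in².
0.6 F_u A_nv = 28.64 kips; 0.6 F_y A_gv = 33.75 kips → shear rupture governs the shear term.
R_n = 28.64 + 1.0 × 65 × 0.1719 = 39.81 kips.
Design strength φR_n = 0.75 × 39.81 = 29.9 kips.

29.9 kips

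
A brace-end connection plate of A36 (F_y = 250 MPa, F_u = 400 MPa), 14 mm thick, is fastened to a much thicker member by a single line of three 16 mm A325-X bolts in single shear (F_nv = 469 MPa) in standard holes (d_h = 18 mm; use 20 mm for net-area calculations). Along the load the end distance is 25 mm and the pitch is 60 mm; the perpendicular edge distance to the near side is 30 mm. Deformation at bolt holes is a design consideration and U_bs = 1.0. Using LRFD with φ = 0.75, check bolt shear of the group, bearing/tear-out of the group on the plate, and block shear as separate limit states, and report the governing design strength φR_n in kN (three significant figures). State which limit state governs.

Bolt shear: A_b = π·16²/4 = 201.1 mm²; R_n = 469 × 201.1 × 3 × 1 / 1000 = 282.9 kN → 0.75 × 282.9 = 212 kN.
Bearing: edge l_c = 16, r_n = 107.5 kN; interior l_c = 42, r_n = 215 kN; R_n = 107.5 + 2·215 = 537.6 kN → 403 kN.
Block shear: A_gv = 2030, A_nv = 1330, A_nt = 280 mm²; R_n = min(0.6F_uA_nv, 0.6F_yA_gv) + U_bs·F_u·A_nt = 416.5 kN → 312 kN.
Bolt shear governs: 212 kN.

212 kN (bolt shear governs)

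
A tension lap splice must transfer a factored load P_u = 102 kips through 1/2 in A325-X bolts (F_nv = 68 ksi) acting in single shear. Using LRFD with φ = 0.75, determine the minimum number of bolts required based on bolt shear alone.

A_b = π·0.5²/4 = 0.1963 in².
Per-bolt design strength φR_n = 0.75 × 68 × 0.1963 × 1 = 10.01 kips.
n ≥ 102 / 10.01 = 10.19 → use 11 bolts.

11 bolts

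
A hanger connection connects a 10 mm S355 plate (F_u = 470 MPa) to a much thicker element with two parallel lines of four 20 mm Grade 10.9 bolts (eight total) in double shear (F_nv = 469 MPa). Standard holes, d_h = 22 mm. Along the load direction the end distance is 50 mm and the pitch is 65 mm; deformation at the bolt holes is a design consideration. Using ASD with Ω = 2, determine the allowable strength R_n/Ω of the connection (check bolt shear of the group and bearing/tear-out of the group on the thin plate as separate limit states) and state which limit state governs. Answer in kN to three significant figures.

897 kN (bearing governs)

Bolt shear: A_b = π·20²/4 = 314.2 mm²; R_n = 469 × 314.2 × 8 × 2 / 1000 = 2357 kN → 2357 / 2 = 1180 kN.
Bearing (1.2 l_c t F_u ≤ 2.4 d t F_u): upper limit = 2.4·20·10·470 / 1000 = 225.6 kN.
  Edge l_c = 50 − 22/2 = 39 → r_n = 220 kN; interior l_c = 65 − 22 = 43 → r_n = 225.6 kN.
  R_n,bearing = 2·220 + 6·225.6 = 1794 kN → 1794 / 2 = 897 kN.
Bearing governs: 897 kN.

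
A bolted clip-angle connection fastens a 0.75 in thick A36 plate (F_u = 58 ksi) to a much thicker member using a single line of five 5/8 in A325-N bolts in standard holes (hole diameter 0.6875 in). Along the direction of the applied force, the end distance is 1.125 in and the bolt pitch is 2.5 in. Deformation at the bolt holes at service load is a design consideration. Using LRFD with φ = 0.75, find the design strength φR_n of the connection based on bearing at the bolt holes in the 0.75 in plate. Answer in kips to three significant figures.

226 kips

Per bolt r_n = 1.2 l_c t F_u ≤ 2.4 d t F_u; upper limit = 2.4 × 0.625 × 0.75 × 58 = 65.25 kips.
Edge bolt: l_c = 1.125 − 0.6875/2 = 0.7812 in → 1.2 × 0.7812 × 0.75 × 58 = 40.78 → r_n = 40.78 kips.
Interior bolts: l_c = 2.5 − 0.6875 = 1.812 in → 1.2 × 1.812 × 0.75 × 58 = 94.61 → r_n = 65.25 kips.
R_n = 1 × 40.78 + 4 × 65.25 = 301.8 kips.
Design strength φR_n = 0.75 × 301.8 = 226 kips.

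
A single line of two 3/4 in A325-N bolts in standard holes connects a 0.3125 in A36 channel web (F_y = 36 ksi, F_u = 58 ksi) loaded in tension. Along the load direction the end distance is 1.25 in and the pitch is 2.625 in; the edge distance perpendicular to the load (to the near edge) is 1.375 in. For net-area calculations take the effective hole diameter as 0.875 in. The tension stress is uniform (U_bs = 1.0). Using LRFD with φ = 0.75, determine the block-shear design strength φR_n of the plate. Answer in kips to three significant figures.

32.4 kips

Shear plane L_v = 1.25 + 1·2.625 = 3.875 in; A_gv = 3.875 × 0.3125 = 1.211 in².
A_nv = (3.875 − 1.5·0.875) × 0.3125 = 0.8008 in².
A_nt = (1.375 − 0.5·0.875) × 0.3125 = 0.293 in².
0.6 F_u A_nv = 27.87 kips; 0.6 F_y A_gv = 26.16 kips → shear yielding governs the shear term.
R_n = 26.16 + 1.0 × 58 × 0.293 = 43.15 kips.
Design strength φR_n = 0.75 × 43.15 = 32.4 kips.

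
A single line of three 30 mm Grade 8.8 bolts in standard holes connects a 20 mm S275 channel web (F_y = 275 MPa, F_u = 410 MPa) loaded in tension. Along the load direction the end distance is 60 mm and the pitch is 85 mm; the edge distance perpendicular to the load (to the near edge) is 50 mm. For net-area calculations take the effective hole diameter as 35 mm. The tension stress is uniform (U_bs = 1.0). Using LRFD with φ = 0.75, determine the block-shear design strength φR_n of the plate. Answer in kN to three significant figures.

Shear plane L_v = 60 + 2·85 = 230 mm; A_gv = 230 × 20 = 4600 mm².
A_nv = (230 − 2.5·35) × 20 = 2850 mm².
A_nt = (50 − 0.5·35) × 20 = 650 mm².
0.6 F_u A_nv = 701.1 kN; 0.6 F_y A_gv = 759 kN → shear rupture governs the shear term.
R_n = 701.1 + 1.0 × 410 × 650 / 1000 = 967.6 kN.
Design strength φR_n = 0.75 × 967.6 = 726 kN.

726 kN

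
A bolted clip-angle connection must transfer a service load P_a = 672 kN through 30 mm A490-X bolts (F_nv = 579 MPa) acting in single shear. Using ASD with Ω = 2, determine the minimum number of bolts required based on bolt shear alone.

A_b = π·30²/4 = 706.9 mm².
Per-bolt allowable strength R_n/Ω = 579 × 706.9 × 1 / 1000 / 2 = 204.6 kN.
n ≥ 672 / 204.6 = 3.284 → use 4 bolts.

4 bolts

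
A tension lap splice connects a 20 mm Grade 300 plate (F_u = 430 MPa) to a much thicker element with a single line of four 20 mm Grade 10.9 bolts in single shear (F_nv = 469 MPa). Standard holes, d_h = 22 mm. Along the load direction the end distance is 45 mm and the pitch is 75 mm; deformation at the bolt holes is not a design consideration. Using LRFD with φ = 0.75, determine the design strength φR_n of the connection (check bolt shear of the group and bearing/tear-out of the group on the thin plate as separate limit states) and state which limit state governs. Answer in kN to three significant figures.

Bolt shear: A_b = π·20²/4 = 314.2 mm²; R_n = 469 × 314.2 × 4 × 1 / 1000 = 589.4 kN → 0.75 × 589.4 = 442 kN.
Bearing (1.5 l_c t F_u ≤ 3.0 d t F_u): upper limit = 3.0·20·20·430 / 1000 = 516 kN.
  Edge l_c = 45 − 22/2 = 34 → r_n = 438.6 kN; interior l_c = 75 − 22 = 53 → r_n = 516 kN.
  R_n,bearing = 1·438.6 + 3·516 = 1987 kN → 0.75 × 1987 = 1490 kN.
Bolt shear governs: 442 kN.

442 kN (bolt shear governs)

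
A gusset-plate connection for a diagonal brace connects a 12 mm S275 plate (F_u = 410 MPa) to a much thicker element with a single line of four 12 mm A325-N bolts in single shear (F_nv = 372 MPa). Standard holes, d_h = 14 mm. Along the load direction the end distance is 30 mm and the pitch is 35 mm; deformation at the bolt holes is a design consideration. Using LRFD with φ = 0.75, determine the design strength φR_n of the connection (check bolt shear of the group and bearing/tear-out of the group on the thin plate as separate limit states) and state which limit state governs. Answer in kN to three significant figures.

126 kN (bolt shear governs)

Bolt shear: A_b = π·12²/4 = 113.1 mm²; R_n = 372 × 113.1 × 4 × 1 / 1000 = 168.3 kN → 0.75 × 168.3 = 126 kN.
Bearing (1.2 l_c t F_u ≤ 2.4 d t F_u): upper limit = 2.4·12·12·410 / 1000 = 141.7 kN.
  Edge l_c = 30 − 14/2 = 23 → r_n = 135.8 kN; interior l_c = 35 − 14 = 21 → r_n = 124 kN.
  R_n,bearing = 1·135.8 + 3·124 = 507.7 kN → 0.75 × 507.7 = 381 kN.
Bolt shear governs: 126 kN.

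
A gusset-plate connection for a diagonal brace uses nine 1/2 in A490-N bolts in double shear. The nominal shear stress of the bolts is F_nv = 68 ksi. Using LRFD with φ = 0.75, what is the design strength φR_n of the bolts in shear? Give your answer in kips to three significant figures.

A_b = π × 0.5² / 4 = 0.1963 in².
R_n = F_nv · A_b · n · n_s = 68 × 0.1963 × 9 × 2 = 240.3 kips.
Design strength φR_n = 0.75 × 240.3 = 180 kips.

180 kips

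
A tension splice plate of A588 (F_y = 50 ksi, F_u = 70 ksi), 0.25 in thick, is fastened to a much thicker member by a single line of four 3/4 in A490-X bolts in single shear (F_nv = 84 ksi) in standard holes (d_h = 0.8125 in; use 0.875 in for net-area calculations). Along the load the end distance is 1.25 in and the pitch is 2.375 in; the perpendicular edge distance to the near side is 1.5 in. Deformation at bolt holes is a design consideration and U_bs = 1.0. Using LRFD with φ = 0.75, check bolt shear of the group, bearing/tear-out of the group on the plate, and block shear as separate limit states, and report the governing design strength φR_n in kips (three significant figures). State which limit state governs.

Bolt shear: A_b = π·0.75²/4 = 0.4418 in²; R_n = 84 × 0.4418 × 4 × 1 = 148.4 kips → 0.75 × 148.4 = 111 kips.
Bearing: edge l_c = 0.8438, r_n = 17.72 kips; interior l_c = 1.562, r_n = 31.5 kips; R_n = 17.72 + 3·31.5 = 112.2 kips → 84.2 kips.
Block shear: A_gv = 2.094, A_nv = 1.328, A_nt = 0.2656 in²; R_n = min(0.6F_uA_nv, 0.6F_yA_gv) + U_bs·F_u·A_nt = 74.38 kips → 55.8 kips.
Block shear governs: 55.8 kips.

55.8 kips (block shear governs)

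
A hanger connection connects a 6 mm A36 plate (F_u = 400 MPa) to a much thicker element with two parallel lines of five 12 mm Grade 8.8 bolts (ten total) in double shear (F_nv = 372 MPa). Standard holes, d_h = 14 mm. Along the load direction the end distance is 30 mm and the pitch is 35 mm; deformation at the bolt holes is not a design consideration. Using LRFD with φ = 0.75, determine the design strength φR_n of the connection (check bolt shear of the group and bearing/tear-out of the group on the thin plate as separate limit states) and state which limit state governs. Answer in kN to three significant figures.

Bolt shear: A_b = π·12²/4 = 113.1 mm²; R_n = 372 × 113.1 × 10 × 2 / 1000 = 841.4 kN → 0.75 × 841.4 = 631 kN.
Bearing (1.5 l_c t F_u ≤ 3.0 d t F_u): upper limit = 3.0·12·6·400 / 1000 = 86.4 kN.
  Edge l_c = 30 − 14/2 = 23 → r_n = 82.8 kN; interior l_c = 35 − 14 = 21 → r_n = 75.6 kN.
  R_n,bearing = 2·82.8 + 8·75.6 = 770.4 kN → 0.75 × 770.4 = 578 kN.
Bearing governs: 578 kN.

578 kN (bearing governs)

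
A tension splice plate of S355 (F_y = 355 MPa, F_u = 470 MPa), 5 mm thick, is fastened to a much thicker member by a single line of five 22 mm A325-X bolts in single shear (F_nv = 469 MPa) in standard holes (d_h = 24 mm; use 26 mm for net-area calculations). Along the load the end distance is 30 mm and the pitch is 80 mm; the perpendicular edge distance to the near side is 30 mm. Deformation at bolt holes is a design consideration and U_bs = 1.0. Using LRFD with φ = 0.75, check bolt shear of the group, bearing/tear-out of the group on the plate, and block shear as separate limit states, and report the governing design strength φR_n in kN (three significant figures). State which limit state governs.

276 kN (block shear governs)

Bolt shear: A_b = π·22²/4 = 380.1 mm²; R_n = 469 × 380.1 × 5 × 1 / 1000 = 891.4 kN → 0.75 × 891.4 = 669 kN.
Bearing: edge l_c = 18, r_n = 50.76 kN; interior l_c = 56, r_n = 124.1 kN; R_n = 50.76 + 4·124.1 = 547.1 kN → 410 kN.
Block shear: A_gv = 1750, A_nv = 1165, A_nt = 85 mm²; R_n = min(0.6F_uA_nv, 0.6F_yA_gv) + U_bs·F_u·A_nt = 368.5 kN → 276 kN.
Block shear governs: 276 kN.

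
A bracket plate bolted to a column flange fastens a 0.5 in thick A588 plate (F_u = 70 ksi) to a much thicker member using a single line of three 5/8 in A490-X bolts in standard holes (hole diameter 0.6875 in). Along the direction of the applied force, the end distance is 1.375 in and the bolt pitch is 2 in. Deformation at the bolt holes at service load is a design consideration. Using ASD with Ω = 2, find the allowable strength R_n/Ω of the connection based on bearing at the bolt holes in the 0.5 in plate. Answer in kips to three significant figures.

Per bolt r_n = 1.2 l_c t F_u ≤ 2.4 d t F_u; upper limit = 2.4 × 0.625 × 0.5 × 70 = 52.5 kips.
Edge bolt: l_c = 1.375 − 0.6875/2 = 1.031 in → 1.2 × 1.031 × 0.5 × 70 = 43.31 → r_n = 43.31 kips.
Interior bolts: l_c = 2 − 0.6875 = 1.312 in → 1.2 × 1.312 × 0.5 × 70 = 55.12 → r_n = 52.5 kips.
R_n = 1 × 43.31 + 2 × 52.5 = 148.3 kips.
Allowable strength R_n/Ω = 148.3 / 2 = 74.2 kips.

74.2 kips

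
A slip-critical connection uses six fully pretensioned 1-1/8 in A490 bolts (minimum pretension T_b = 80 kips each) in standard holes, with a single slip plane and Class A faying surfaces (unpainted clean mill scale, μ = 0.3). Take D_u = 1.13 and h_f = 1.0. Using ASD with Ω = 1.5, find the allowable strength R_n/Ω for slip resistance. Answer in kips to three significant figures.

R_n = μ · D_u · h_f · T_b · n_s · n_b = 0.3 × 1.13 × 1.0 × 80 × 1 × 6 = 162.7 kips.
Allowable strength R_n/Ω = 162.7 / 1.5 = 108 kips.

108 kips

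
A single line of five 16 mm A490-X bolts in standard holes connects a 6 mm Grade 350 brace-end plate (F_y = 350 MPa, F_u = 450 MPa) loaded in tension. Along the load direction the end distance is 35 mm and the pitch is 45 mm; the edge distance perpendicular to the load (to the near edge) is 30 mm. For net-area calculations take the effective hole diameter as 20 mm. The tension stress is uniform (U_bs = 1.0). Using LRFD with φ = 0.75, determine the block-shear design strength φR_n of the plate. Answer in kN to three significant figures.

192 kN

Shear plane L_v = 35 + 4·45 = 215 mm; A_gv = 215 × 6 = 1290 mm².
A_nv = (215 − 4.5·20) × 6 = 750 mm².
A_nt = (30 − 0.5·20) × 6 = 120 mm².
0.6 F_u A_nv = 202.5 kN; 0.6 F_y A_gv = 270.9 kN → shear rupture governs the shear term.
R_n = 202.5 + 1.0 × 450 × 120 / 1000 = 256.5 kN.
Design strength φR_n = 0.75 × 256.5 = 192 kN.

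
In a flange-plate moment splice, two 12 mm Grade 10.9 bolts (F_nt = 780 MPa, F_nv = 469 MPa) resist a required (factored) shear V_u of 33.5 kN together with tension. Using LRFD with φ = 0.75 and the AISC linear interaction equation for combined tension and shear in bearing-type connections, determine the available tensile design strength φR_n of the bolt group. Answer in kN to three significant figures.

A_b = π·12²/4 = 113.1 mm²; f_rv = 33.5 × 1000 / (2 × 113.1) = 148.1 MPa.
F'_nt = 1.3 F_nt − (F_nt / φF_nv) f_rv = 1.3·780 − (780/(0.75·469))·148.1 = 685.6 MPa, capped at F_nt → F'_nt = 685.6 MPa.
R_n = F'_nt · A_b · n = 685.6 × 113.1 × 2 / 1000 = 155.1 kN.
Design strength φR_n = 0.75 × 155.1 = 116 kN.

116 kN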